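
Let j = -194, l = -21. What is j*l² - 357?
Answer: -85911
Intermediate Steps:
j*l² - 357 = -194*(-21)² - 357 = -194*441 - 357 = -85554 - 357 = -85911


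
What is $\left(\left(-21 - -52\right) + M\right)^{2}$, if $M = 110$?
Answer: $19881$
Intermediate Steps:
$\left(\left(-21 - -52\right) + M\right)^{2} = \left(\left(-21 - -52\right) + 110\right)^{2} = \left(\left(-21 + 52\right) + 110\right)^{2} = \left(31 + 110\right)^{2} = 141^{2} = 19881$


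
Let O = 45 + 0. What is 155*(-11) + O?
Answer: -1660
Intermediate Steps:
O = 45
155*(-11) + O = 155*(-11) + 45 = -1705 + 45 = -1660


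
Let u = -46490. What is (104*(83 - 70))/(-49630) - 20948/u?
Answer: 48839738/115364935 ≈ 0.42335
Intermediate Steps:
(104*(83 - 70))/(-49630) - 20948/u = (104*(83 - 70))/(-49630) - 20948/(-46490) = (104*13)*(-1/49630) - 20948*(-1/46490) = 1352*(-1/49630) + 10474/23245 = -676/24815 + 10474/23245 = 48839738/115364935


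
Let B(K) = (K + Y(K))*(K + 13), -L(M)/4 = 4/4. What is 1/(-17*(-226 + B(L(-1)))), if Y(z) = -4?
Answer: 1/5066 ≈ 0.00019739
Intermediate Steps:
L(M) = -4 (L(M) = -16/4 = -4*1 = -4)
B(K) = (-4 + K)*(13 + K) (B(K) = (K - 4)*(K + 13) = (-4 + K)*(13 + K))
1/(-17*(-226 + B(L(-1)))) = 1/(-17*(-226 + (-52 + (-4)² + 9*(-4)))) = 1/(-17*(-226 + (-52 + 16 - 36))) = 1/(-17*(-226 - 72)) = 1/(-17*(-298)) = 1/5066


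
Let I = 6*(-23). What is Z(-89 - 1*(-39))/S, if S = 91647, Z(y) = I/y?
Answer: 23/763725 ≈ 3.0116e-5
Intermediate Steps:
I = -138
Z(y) = -138/y
Z(-89 - 1*(-39))/S = -138/(-89 - 1*(-39))/91647 = -138/(-89 + 39)*(1/91647) = -138/(-50)*(1/91647) = -138*(-1/50)*(1/91647) = (69/25)*(1/91647) = 23/763725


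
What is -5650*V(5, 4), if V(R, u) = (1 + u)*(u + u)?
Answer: -226000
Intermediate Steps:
V(R, u) = 2*u*(1 + u) (V(R, u) = (1 + u)*(2*u) = 2*u*(1 + u))
-5650*V(5, 4) = -11300*4*(1 + 4) = -11300*4*5 = -5650*40 = -226000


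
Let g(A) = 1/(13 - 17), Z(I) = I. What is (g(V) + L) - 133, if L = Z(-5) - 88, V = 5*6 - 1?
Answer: -905/4 ≈ -226.25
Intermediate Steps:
V = 29 (V = 30 - 1 = 29)
g(A) = -1/4 (g(A) = 1/(-4) = -1/4)
L = -93 (L = -5 - 88 = -93)
(g(V) + L) - 133 = (-1/4 - 93) - 133 = -373/4 - 133 = -905/4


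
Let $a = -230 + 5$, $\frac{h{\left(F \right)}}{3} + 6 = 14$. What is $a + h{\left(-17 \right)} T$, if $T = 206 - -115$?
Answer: $7479$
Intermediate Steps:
$h{\left(F \right)} = 24$ ($h{\left(F \right)} = -18 + 3 \cdot 14 = -18 + 42 = 24$)
$T = 321$ ($T = 206 + 115 = 321$)
$a = -225$
$a + h{\left(-17 \right)} T = -225 + 24 \cdot 321 = -225 + 7704 = 7479$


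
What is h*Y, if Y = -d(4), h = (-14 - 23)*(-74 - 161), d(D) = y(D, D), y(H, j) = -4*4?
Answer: 139120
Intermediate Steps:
y(H, j) = -16
d(D) = -16
h = 8695 (h = -37*(-235) = 8695)
Y = 16 (Y = -1*(-16) = 16)
h*Y = 8695*16 = 139120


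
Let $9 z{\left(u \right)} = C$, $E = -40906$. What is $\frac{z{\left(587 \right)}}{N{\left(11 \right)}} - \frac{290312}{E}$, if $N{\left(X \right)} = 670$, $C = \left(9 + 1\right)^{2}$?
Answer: $\frac{87733598}{12333159} \approx 7.1136$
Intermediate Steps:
$C = 100$ ($C = 10^{2} = 100$)
$z{\left(u \right)} = \frac{100}{9}$ ($z{\left(u \right)} = \frac{1}{9} \cdot 100 = \frac{100}{9}$)
$\frac{z{\left(587 \right)}}{N{\left(11 \right)}} - \frac{290312}{E} = \frac{100}{9 \cdot 670} - \frac{290312}{-40906} = \frac{100}{9} \cdot \frac{1}{670} - - \frac{145156}{20453} = \frac{10}{603} + \frac{145156}{20453} = \frac{87733598}{12333159}$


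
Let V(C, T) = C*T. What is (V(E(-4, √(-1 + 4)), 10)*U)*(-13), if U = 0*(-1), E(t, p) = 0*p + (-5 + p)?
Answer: 0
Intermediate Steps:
E(t, p) = -5 + p (E(t, p) = 0 + (-5 + p) = -5 + p)
U = 0
(V(E(-4, √(-1 + 4)), 10)*U)*(-13) = (((-5 + √(-1 + 4))*10)*0)*(-13) = (((-5 + √3)*10)*0)*(-13) = ((-50 + 10*√3)*0)*(-13) = 0*(-13) = 0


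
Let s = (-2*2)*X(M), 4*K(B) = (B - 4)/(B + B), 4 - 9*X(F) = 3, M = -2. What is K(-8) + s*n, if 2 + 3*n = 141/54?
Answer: 377/3888 ≈ 0.096965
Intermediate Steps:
X(F) = 1/9 (X(F) = 4/9 - 1/9*3 = 4/9 - 1/3 = 1/9)
K(B) = (-4 + B)/(8*B) (K(B) = ((B - 4)/(B + B))/4 = ((-4 + B)/((2*B)))/4 = ((-4 + B)*(1/(2*B)))/4 = ((-4 + B)/(2*B))/4 = (-4 + B)/(8*B))
n = 11/54 (n = -2/3 + (141/54)/3 = -2/3 + (141*(1/54))/3 = -2/3 + (1/3)*(47/18) = -2/3 + 47/54 = 11/54 ≈ 0.20370)
s = -4/9 (s = -2*2*(1/9) = -4*1/9 = -4/9 ≈ -0.44444)
K(-8) + s*n = (1/8)*(-4 - 8)/(-8) - 4/9*11/54 = (1/8)*(-1/8)*(-12) - 22/243 = 3/16 - 22/243 = 377/3888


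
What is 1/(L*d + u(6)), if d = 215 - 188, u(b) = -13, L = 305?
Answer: 1/8222 ≈ 0.00012162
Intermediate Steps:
d = 27
1/(L*d + u(6)) = 1/(305*27 - 13) = 1/(8235 - 13) = 1/8222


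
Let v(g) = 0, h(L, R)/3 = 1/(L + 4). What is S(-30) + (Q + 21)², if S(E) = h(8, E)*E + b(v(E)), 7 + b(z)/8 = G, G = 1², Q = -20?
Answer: -109/2 ≈ -54.500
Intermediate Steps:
h(L, R) = 3/(4 + L) (h(L, R) = 3/(L + 4) = 3/(4 + L))
G = 1
b(z) = -48 (b(z) = -56 + 8*1 = -56 + 8 = -48)
S(E) = -48 + E/4 (S(E) = (3/(4 + 8))*E - 48 = (3/12)*E - 48 = (3*(1/12))*E - 48 = E/4 - 48 = -48 + E/4)
S(-30) + (Q + 21)² = (-48 + (¼)*(-30)) + (-20 + 21)² = (-48 - 15/2) + 1² = -111/2 + 1 = -109/2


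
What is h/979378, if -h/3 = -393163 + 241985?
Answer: 226767/489689 ≈ 0.46308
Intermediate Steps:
h = 453534 (h = -3*(-393163 + 241985) = -3*(-151178) = 453534)
h/979378 = 453534/979378 = 453534*(1/979378) = 226767/489689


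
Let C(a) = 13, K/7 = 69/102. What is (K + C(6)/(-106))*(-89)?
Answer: -369884/901 ≈ -410.53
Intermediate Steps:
K = 161/34 (K = 7*(69/102) = 7*(69*(1/102)) = 7*(23/34) = 161/34 ≈ 4.7353)
(K + C(6)/(-106))*(-89) = (161/34 + 13/(-106))*(-89) = (161/34 + 13*(-1/106))*(-89) = (161/34 - 13/106)*(-89) = (4156/901)*(-89) = -369884/901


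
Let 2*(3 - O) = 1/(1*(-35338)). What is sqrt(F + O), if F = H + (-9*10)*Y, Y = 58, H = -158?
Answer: I*sqrt(6712161543831)/35338 ≈ 73.314*I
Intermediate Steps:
O = 212029/70676 (O = 3 - 1/(2*(1*(-35338))) = 3 - 1/2/(-35338) = 3 - 1/2*(-1/35338) = 3 + 1/70676 = 212029/70676 ≈ 3.0000)
F = -5378 (F = -158 - 9*10*58 = -158 - 90*58 = -158 - 5220 = -5378)
sqrt(F + O) = sqrt(-5378 + 212029/70676) = sqrt(-379883499/70676) = I*sqrt(6712161543831)/35338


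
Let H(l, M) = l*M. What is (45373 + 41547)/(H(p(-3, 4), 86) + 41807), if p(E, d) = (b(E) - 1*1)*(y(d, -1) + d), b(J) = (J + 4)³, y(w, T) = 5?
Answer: 86920/41807 ≈ 2.0791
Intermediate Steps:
b(J) = (4 + J)³
p(E, d) = (-1 + (4 + E)³)*(5 + d) (p(E, d) = ((4 + E)³ - 1*1)*(5 + d) = ((4 + E)³ - 1)*(5 + d) = (-1 + (4 + E)³)*(5 + d))
H(l, M) = M*l
(45373 + 41547)/(H(p(-3, 4), 86) + 41807) = (45373 + 41547)/(86*(-5 - 1*4 + 5*(4 - 3)³ + 4*(4 - 3)³) + 41807) = 86920/(86*(-5 - 4 + 5*1³ + 4*1³) + 41807) = 86920/(86*(-5 - 4 + 5*1 + 4*1) + 41807) = 86920/(86*(-5 - 4 + 5 + 4) + 41807) = 86920/(86*0 + 41807) = 86920/(0 + 41807) = 86920/41807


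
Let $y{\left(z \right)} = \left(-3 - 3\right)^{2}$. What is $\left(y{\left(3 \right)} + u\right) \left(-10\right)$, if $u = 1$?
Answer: $-370$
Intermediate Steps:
$y{\left(z \right)} = 36$ ($y{\left(z \right)} = \left(-6\right)^{2} = 36$)
$\left(y{\left(3 \right)} + u\right) \left(-10\right) = \left(36 + 1\right) \left(-10\right) = 37 \left(-10\right) = -370$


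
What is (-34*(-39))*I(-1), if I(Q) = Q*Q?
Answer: 1326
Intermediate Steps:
I(Q) = Q**2
(-34*(-39))*I(-1) = -34*(-39)*(-1)**2 = 1326*1 = 1326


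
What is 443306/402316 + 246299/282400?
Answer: 56069910721/28403509600 ≈ 1.9740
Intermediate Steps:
443306/402316 + 246299/282400 = 443306*(1/402316) + 246299*(1/282400) = 221653/201158 + 246299/282400 = 56069910721/28403509600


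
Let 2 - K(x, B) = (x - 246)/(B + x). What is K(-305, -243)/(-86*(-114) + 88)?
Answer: 545/5420816 ≈ 0.00010054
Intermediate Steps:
K(x, B) = 2 - (-246 + x)/(B + x) (K(x, B) = 2 - (x - 246)/(B + x) = 2 - (-246 + x)/(B + x))
K(-305, -243)/(-86*(-114) + 88) = ((246 - 305 + 2*(-243))/(-243 - 305))/(-86*(-114) + 88) = ((246 - 305 - 486)/(-548))/(9804 + 88) = -1/548*(-545)/9892 = (545/548)*(1/9892) = 545/5420816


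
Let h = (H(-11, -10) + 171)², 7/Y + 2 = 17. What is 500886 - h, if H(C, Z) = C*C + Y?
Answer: 93453581/225 ≈ 4.1535e+5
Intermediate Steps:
Y = 7/15 (Y = 7/(-2 + 17) = 7/15 ≈ 0.46667)
H(C, Z) = 7/15 + C² (H(C, Z) = C*C + 7/15 = C² + 7/15 = 7/15 + C²)
h = 19245769/225 (h = ((7/15 + (-11)²) + 171)² = ((7/15 + 121) + 171)² = (1822/15 + 171)² = (4387/15)² = 19245769/225 ≈ 85537.)
500886 - h = 500886 - 1*19245769/225 = 500886 - 19245769/225 = 93453581/225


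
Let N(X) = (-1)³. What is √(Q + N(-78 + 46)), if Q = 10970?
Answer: √10969 ≈ 104.73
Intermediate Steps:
N(X) = -1
√(Q + N(-78 + 46)) = √(10970 - 1) = √10969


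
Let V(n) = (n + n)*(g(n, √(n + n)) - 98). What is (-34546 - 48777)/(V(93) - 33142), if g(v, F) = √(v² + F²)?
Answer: 428030251/233322124 + 7749039*√8835/1166610620 ≈ 2.4589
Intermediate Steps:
g(v, F) = √(F² + v²)
V(n) = 2*n*(-98 + √(n² + 2*n)) (V(n) = (n + n)*(√((√(n + n))² + n²) - 98) = (2*n)*(√((√(2*n))² + n²) - 98) = (2*n)*(√((√2*√n)² + n²) - 98) = (2*n)*(√(2*n + n²) - 98) = (2*n)*(√(n² + 2*n) - 98) = (2*n)*(-98 + √(n² + 2*n)) = 2*n*(-98 + √(n² + 2*n)))
(-34546 - 48777)/(V(93) - 33142) = (-34546 - 48777)/(2*93*(-98 + √(93*(2 + 93))) - 33142) = -83323/(2*93*(-98 + √(93*95)) - 33142) = -83323/(2*93*(-98 + √8835) - 33142) = -83323/((-18228 + 186*√8835) - 33142) = -83323/(-51370 + 186*√8835)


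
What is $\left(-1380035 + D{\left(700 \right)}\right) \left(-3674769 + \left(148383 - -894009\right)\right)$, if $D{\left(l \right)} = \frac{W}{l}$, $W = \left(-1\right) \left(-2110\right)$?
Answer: $\frac{254293512092103}{70} \approx 3.6328 \cdot 10^{12}$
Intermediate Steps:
$W = 2110$
$D{\left(l \right)} = \frac{2110}{l}$
$\left(-1380035 + D{\left(700 \right)}\right) \left(-3674769 + \left(148383 - -894009\right)\right) = \left(-1380035 + \frac{2110}{700}\right) \left(-3674769 + \left(148383 - -894009\right)\right) = \left(-1380035 + 2110 \cdot \frac{1}{700}\right) \left(-3674769 + \left(148383 + 894009\right)\right) = \left(-1380035 + \frac{211}{70}\right) \left(-3674769 + 1042392\right) = \left(- \frac{96602239}{70}\right) \left(-2632377\right) = \frac{254293512092103}{70}$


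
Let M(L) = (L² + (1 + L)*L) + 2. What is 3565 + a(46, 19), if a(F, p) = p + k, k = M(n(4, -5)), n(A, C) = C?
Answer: 3631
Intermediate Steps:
M(L) = 2 + L² + L*(1 + L) (M(L) = (L² + L*(1 + L)) + 2 = 2 + L² + L*(1 + L))
k = 47 (k = 2 - 5 + 2*(-5)² = 2 - 5 + 2*25 = 2 - 5 + 50 = 47)
a(F, p) = 47 + p (a(F, p) = p + 47 = 47 + p)
3565 + a(46, 19) = 3565 + (47 + 19) = 3565 + 66 = 3631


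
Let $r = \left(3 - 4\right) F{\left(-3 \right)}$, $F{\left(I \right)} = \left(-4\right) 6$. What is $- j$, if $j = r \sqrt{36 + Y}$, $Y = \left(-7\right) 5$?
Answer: $-24$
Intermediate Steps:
$F{\left(I \right)} = -24$
$r = 24$ ($r = \left(3 - 4\right) \left(-24\right) = \left(-1\right) \left(-24\right) = 24$)
$Y = -35$
$j = 24$ ($j = 24 \sqrt{36 - 35} = 24 \sqrt{1} = 24 \cdot 1 = 24$)
$- j = \left(-1\right) 24 = -24$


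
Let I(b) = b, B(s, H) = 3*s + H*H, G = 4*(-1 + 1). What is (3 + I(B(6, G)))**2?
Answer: 441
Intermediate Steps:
G = 0 (G = 4*0 = 0)
B(s, H) = H**2 + 3*s (B(s, H) = 3*s + H**2 = H**2 + 3*s)
(3 + I(B(6, G)))**2 = (3 + (0**2 + 3*6))**2 = (3 + (0 + 18))**2 = (3 + 18)**2 = 21**2 = 441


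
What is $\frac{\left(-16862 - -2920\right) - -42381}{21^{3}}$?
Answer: $\frac{28439}{9261} \approx 3.0708$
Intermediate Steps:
$\frac{\left(-16862 - -2920\right) - -42381}{21^{3}} = \frac{\left(-16862 + 2920\right) + 42381}{9261} = \left(-13942 + 42381\right) \frac{1}{9261} = 28439 \cdot \frac{1}{9261} = \frac{28439}{9261}$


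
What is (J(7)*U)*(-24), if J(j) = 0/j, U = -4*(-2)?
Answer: 0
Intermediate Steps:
U = 8
J(j) = 0
(J(7)*U)*(-24) = (0*8)*(-24) = 0*(-24) = 0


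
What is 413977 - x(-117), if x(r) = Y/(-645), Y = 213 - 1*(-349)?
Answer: 267015727/645 ≈ 4.1398e+5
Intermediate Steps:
Y = 562 (Y = 213 + 349 = 562)
x(r) = -562/645 (x(r) = 562/(-645) = 562*(-1/645) = -562/645)
413977 - x(-117) = 413977 - 1*(-562/645) = 413977 + 562/645 = 267015727/645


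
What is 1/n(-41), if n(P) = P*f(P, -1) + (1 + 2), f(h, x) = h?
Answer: 1/1684 ≈ 0.00059382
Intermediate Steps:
n(P) = 3 + P² (n(P) = P*P + (1 + 2) = P² + 3 = 3 + P²)
1/n(-41) = 1/(3 + (-41)²) = 1/(3 + 1681) = 1/1684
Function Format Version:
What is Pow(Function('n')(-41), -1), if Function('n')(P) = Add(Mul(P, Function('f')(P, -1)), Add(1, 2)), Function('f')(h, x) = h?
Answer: Rational(1, 1684) ≈ 0.00059382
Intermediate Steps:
Function('n')(P) = Add(3, Pow(P, 2)) (Function('n')(P) = Add(Mul(P, P), Add(1, 2)) = Add(Pow(P, 2), 3) = Add(3, Pow(P, 2)))
Pow(Function('n')(-41), -1) = Pow(Add(3, Pow(-41, 2)), -1) = Pow(Add(3, 1681), -1) = Pow(1684, -1) = Rational(1, 1684)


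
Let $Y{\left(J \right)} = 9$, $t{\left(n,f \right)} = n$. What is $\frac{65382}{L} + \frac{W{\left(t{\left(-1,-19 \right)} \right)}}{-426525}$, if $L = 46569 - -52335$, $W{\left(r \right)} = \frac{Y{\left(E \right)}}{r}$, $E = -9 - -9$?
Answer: $\frac{1549330427}{2343612700} \approx 0.66109$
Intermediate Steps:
$E = 0$ ($E = -9 + 9 = 0$)
$W{\left(r \right)} = \frac{9}{r}$
$L = 98904$ ($L = 46569 + 52335 = 98904$)
$\frac{65382}{L} + \frac{W{\left(t{\left(-1,-19 \right)} \right)}}{-426525} = \frac{65382}{98904} + \frac{9 \frac{1}{-1}}{-426525} = 65382 \cdot \frac{1}{98904} + 9 \left(-1\right) \left(- \frac{1}{426525}\right) = \frac{10897}{16484} - - \frac{3}{142175} = \frac{10897}{16484} + \frac{3}{142175} = \frac{1549330427}{2343612700}$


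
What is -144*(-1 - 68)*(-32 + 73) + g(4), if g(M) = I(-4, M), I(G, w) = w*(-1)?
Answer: 407372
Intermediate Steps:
I(G, w) = -w
g(M) = -M
-144*(-1 - 68)*(-32 + 73) + g(4) = -144*(-1 - 68)*(-32 + 73) - 1*4 = -(-9936)*41 - 4 = -144*(-2829) - 4 = 407376 - 4 = 407372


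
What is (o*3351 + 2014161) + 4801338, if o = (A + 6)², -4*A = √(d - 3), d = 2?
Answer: 110974809/16 - 10053*I ≈ 6.9359e+6 - 10053.0*I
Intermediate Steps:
A = -I/4 (A = -√(2 - 3)/4 = -I/4 ≈ -0.25*I)
o = (6 - I/4)² (o = (-I/4 + 6)² = (6 - I/4)² ≈ 35.938 - 3.0*I)
(o*3351 + 2014161) + 4801338 = (((24 - I)²/16)*3351 + 2014161) + 4801338 = (3351*(24 - I)²/16 + 2014161) + 4801338 = (2014161 + 3351*(24 - I)²/16) + 4801338 = 6815499 + 3351*(24 - I)²/16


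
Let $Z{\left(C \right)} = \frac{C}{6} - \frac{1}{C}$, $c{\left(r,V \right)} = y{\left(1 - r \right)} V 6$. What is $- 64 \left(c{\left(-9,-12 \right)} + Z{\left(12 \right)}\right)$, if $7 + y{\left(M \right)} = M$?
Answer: $\frac{41104}{3} \approx 13701.0$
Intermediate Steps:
$y{\left(M \right)} = -7 + M$
$c{\left(r,V \right)} = 6 V \left(-6 - r\right)$ ($c{\left(r,V \right)} = \left(-7 - \left(-1 + r\right)\right) V 6 = \left(-6 - r\right) V 6 = V \left(-6 - r\right) 6 = 6 V \left(-6 - r\right)$)
$Z{\left(C \right)} = - \frac{1}{C} + \frac{C}{6}$ ($Z{\left(C \right)} = C \frac{1}{6} - \frac{1}{C} = \frac{C}{6} - \frac{1}{C} = - \frac{1}{C} + \frac{C}{6}$)
$- 64 \left(c{\left(-9,-12 \right)} + Z{\left(12 \right)}\right) = - 64 \left(\left(-6\right) \left(-12\right) \left(6 - 9\right) + \left(- \frac{1}{12} + \frac{1}{6} \cdot 12\right)\right) = - 64 \left(\left(-6\right) \left(-12\right) \left(-3\right) + \left(\left(-1\right) \frac{1}{12} + 2\right)\right) = - 64 \left(-216 + \left(- \frac{1}{12} + 2\right)\right) = - 64 \left(-216 + \frac{23}{12}\right) = \left(-64\right) \left(- \frac{2569}{12}\right) = \frac{41104}{3}$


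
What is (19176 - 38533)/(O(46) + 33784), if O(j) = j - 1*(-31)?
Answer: -19357/33861 ≈ -0.57166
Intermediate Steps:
O(j) = 31 + j (O(j) = j + 31 = 31 + j)
(19176 - 38533)/(O(46) + 33784) = (19176 - 38533)/((31 + 46) + 33784) = -19357/(77 + 33784) = -19357/33861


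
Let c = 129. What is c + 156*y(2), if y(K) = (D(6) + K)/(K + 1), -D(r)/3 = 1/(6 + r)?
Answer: 220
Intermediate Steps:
D(r) = -3/(6 + r)
y(K) = (-¼ + K)/(1 + K) (y(K) = (-3/(6 + 6) + K)/(K + 1) = (-3/12 + K)/(1 + K) = (-3*1/12 + K)/(1 + K) = (-¼ + K)/(1 + K))
c + 156*y(2) = 129 + 156*((-¼ + 2)/(1 + 2)) = 129 + 156*((7/4)/3) = 129 + 156*((⅓)*(7/4)) = 129 + 156*(7/12) = 129 + 91 = 220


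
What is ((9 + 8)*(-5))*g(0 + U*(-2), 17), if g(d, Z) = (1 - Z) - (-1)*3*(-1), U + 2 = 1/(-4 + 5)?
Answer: 1615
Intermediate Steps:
U = -1 (U = -2 + 1/(-4 + 5) = -2 + 1/1 = -2 + 1 = -1)
g(d, Z) = -2 - Z (g(d, Z) = (1 - Z) - 1*(-3)*(-1) = (1 - Z) + 3*(-1) = (1 - Z) - 3 = -2 - Z)
((9 + 8)*(-5))*g(0 + U*(-2), 17) = ((9 + 8)*(-5))*(-2 - 1*17) = (17*(-5))*(-2 - 17) = -85*(-19) = 1615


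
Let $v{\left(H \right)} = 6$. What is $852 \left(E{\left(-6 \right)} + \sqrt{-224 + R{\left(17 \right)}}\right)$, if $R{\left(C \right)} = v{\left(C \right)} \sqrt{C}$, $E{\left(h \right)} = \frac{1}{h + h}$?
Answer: $-71 + 852 i \sqrt{224 - 6 \sqrt{17}} \approx -71.0 + 12027.0 i$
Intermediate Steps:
$E{\left(h \right)} = \frac{1}{2 h}$
$R{\left(C \right)} = 6 \sqrt{C}$
$852 \left(E{\left(-6 \right)} + \sqrt{-224 + R{\left(17 \right)}}\right) = 852 \left(\frac{1}{2 \left(-6\right)} + \sqrt{-224 + 6 \sqrt{17}}\right) = 852 \left(\frac{1}{2} \left(- \frac{1}{6}\right) + \sqrt{-224 + 6 \sqrt{17}}\right) = 852 \left(- \frac{1}{12} + \sqrt{-224 + 6 \sqrt{17}}\right) = -71 + 852 \sqrt{-224 + 6 \sqrt{17}}$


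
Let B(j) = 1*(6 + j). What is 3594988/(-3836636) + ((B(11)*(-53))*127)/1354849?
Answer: -78083538888/76442094823 ≈ -1.0215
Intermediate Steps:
B(j) = 6 + j
3594988/(-3836636) + ((B(11)*(-53))*127)/1354849 = 3594988/(-3836636) + (((6 + 11)*(-53))*127)/1354849 = 3594988*(-1/3836636) + ((17*(-53))*127)*(1/1354849) = -898747/959159 - 901*127*(1/1354849) = -898747/959159 - 114427*1/1354849 = -898747/959159 - 6731/79697 = -78083538888/76442094823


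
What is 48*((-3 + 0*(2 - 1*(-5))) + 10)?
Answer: 336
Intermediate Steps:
48*((-3 + 0*(2 - 1*(-5))) + 10) = 48*((-3 + 0*(2 + 5)) + 10) = 48*((-3 + 0*7) + 10) = 48*((-3 + 0) + 10) = 48*(-3 + 10) = 48*7 = 336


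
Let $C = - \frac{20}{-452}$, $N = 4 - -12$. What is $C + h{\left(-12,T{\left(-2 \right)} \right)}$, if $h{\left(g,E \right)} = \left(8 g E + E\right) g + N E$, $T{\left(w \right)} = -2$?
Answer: $- \frac{261251}{113} \approx -2312.0$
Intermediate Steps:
$N = 16$ ($N = 4 + 12 = 16$)
$h{\left(g,E \right)} = 16 E + g \left(E + 8 E g\right)$ ($h{\left(g,E \right)} = \left(8 g E + E\right) g + 16 E = \left(8 E g + E\right) g + 16 E = \left(E + 8 E g\right) g + 16 E = g \left(E + 8 E g\right) + 16 E = 16 E + g \left(E + 8 E g\right)$)
$C = \frac{5}{113}$ ($C = \left(-20\right) \left(- \frac{1}{452}\right) = \frac{5}{113} \approx 0.044248$)
$C + h{\left(-12,T{\left(-2 \right)} \right)} = \frac{5}{113} - 2 \left(16 - 12 + 8 \left(-12\right)^{2}\right) = \frac{5}{113} - 2 \left(16 - 12 + 8 \cdot 144\right) = \frac{5}{113} - 2 \left(16 - 12 + 1152\right) = \frac{5}{113} - 2312 = - \frac{261251}{113}$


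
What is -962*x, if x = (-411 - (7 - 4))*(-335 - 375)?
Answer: -282770280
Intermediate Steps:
x = 293940 (x = (-411 - 1*3)*(-710) = (-411 - 3)*(-710) = -414*(-710) = 293940)
-962*x = -962*293940 = -282770280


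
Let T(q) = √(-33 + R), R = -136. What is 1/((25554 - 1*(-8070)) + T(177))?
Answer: 33624/1130573545 - 13*I/1130573545 ≈ 2.9741e-5 - 1.1499e-8*I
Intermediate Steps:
T(q) = 13*I (T(q) = √(-33 - 136) = √(-169) = 13*I)
1/((25554 - 1*(-8070)) + T(177)) = 1/((25554 - 1*(-8070)) + 13*I) = 1/((25554 + 8070) + 13*I) = 1/(33624 + 13*I) = (33624 - 13*I)/1130573545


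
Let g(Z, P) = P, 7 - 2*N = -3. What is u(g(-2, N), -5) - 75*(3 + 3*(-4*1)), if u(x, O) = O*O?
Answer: 700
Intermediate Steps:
N = 5 (N = 7/2 - 1/2*(-3) = 7/2 + 3/2 = 5)
u(x, O) = O**2
u(g(-2, N), -5) - 75*(3 + 3*(-4*1)) = (-5)**2 - 75*(3 + 3*(-4*1)) = 25 - 75*(3 + 3*(-4)) = 25 - 75*(3 - 12) = 25 - 75*(-9) = 25 + 675 = 700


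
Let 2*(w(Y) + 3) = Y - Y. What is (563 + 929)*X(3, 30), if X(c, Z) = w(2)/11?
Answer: -4476/11 ≈ -406.91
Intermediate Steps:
w(Y) = -3 (w(Y) = -3 + (Y - Y)/2 = -3 + (½)*0 = -3 + 0 = -3)
X(c, Z) = -3/11
(563 + 929)*X(3, 30) = (563 + 929)*(-3/11) = 1492*(-3/11) = -4476/11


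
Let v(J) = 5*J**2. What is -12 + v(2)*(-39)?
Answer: -792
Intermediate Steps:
-12 + v(2)*(-39) = -12 + (5*2**2)*(-39) = -12 + (5*4)*(-39) = -12 + 20*(-39) = -12 - 780 = -792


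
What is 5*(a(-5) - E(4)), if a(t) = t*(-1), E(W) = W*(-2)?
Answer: 65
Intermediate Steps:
E(W) = -2*W
a(t) = -t
5*(a(-5) - E(4)) = 5*(-1*(-5) - (-2)*4) = 5*(5 - 1*(-8)) = 5*(5 + 8) = 5*13 = 65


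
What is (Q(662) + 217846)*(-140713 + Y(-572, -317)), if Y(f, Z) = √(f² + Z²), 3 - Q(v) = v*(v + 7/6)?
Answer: 93363356926/3 - 663502*√427673/3 ≈ 3.0976e+10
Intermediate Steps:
Q(v) = 3 - v*(7/6 + v) (Q(v) = 3 - v*(v + 7/6) = 3 - v*(7/6 + v))
Y(f, Z) = √(Z² + f²)
(Q(662) + 217846)*(-140713 + Y(-572, -317)) = ((3 - 1*662² - 7/6*662) + 217846)*(-140713 + √((-317)² + (-572)²)) = ((3 - 1*438244 - 2317/3) + 217846)*(-140713 + √(100489 + 327184)) = ((3 - 438244 - 2317/3) + 217846)*(-140713 + √427673) = (-1317040/3 + 217846)*(-140713 + √427673) = -663502*(-140713 + √427673)/3 = 93363356926/3 - 663502*√427673/3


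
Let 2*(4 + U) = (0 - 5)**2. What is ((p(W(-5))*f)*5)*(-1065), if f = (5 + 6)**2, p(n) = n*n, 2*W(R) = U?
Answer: -186209925/16 ≈ -1.1638e+7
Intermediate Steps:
U = 17/2 (U = -4 + (0 - 5)**2/2 = -4 + (1/2)*(-5)**2 = -4 + (1/2)*25 = -4 + 25/2 = 17/2 ≈ 8.5000)
W(R) = 17/4 (W(R) = (1/2)*(17/2) = 17/4)
p(n) = n**2
f = 121 (f = 11**2 = 121)
((p(W(-5))*f)*5)*(-1065) = (((17/4)**2*121)*5)*(-1065) = (((289/16)*121)*5)*(-1065) = ((34969/16)*5)*(-1065) = (174845/16)*(-1065) = -186209925/16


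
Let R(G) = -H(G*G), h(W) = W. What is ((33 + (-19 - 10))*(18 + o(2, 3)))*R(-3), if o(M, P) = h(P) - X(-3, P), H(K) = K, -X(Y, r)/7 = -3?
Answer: 0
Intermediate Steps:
X(Y, r) = 21 (X(Y, r) = -7*(-3) = 21)
o(M, P) = -21 + P (o(M, P) = P - 1*21 = P - 21 = -21 + P)
R(G) = -G² (R(G) = -G*G = -G²)
((33 + (-19 - 10))*(18 + o(2, 3)))*R(-3) = ((33 + (-19 - 10))*(18 + (-21 + 3)))*(-1*(-3)²) = ((33 - 29)*(18 - 18))*(-1*9) = (4*0)*(-9) = 0*(-9) = 0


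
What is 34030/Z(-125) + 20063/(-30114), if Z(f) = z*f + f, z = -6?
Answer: 202448009/3764250 ≈ 53.782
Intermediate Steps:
Z(f) = -5*f (Z(f) = -6*f + f = -5*f)
34030/Z(-125) + 20063/(-30114) = 34030/((-5*(-125))) + 20063/(-30114) = 34030/625 + 20063*(-1/30114) = 34030*(1/625) - 20063/30114 = 6806/125 - 20063/30114 = 202448009/3764250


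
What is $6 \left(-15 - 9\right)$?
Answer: $-144$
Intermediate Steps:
$6 \left(-15 - 9\right) = 6 \left(-24\right) = -144$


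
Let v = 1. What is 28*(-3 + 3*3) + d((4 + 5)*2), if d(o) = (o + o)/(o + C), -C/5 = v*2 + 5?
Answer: 2820/17 ≈ 165.88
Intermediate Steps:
C = -35 (C = -5*(1*2 + 5) = -5*(2 + 5) = -5*7 = -35)
d(o) = 2*o/(-35 + o) (d(o) = (o + o)/(o - 35) = (2*o)/(-35 + o) = 2*o/(-35 + o))
28*(-3 + 3*3) + d((4 + 5)*2) = 28*(-3 + 3*3) + 2*((4 + 5)*2)/(-35 + (4 + 5)*2) = 28*(-3 + 9) + 2*(9*2)/(-35 + 9*2) = 28*6 + 2*18/(-35 + 18) = 168 + 2*18/(-17) = 168 + 2*18*(-1/17) = 168 - 36/17 = 2820/17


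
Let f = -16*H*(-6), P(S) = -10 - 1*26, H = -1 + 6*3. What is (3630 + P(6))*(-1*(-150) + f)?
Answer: 6404508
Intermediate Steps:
H = 17 (H = -1 + 18 = 17)
P(S) = -36 (P(S) = -10 - 26 = -36)
f = 1632 (f = -16*17*(-6) = -272*(-6) = 1632)
(3630 + P(6))*(-1*(-150) + f) = (3630 - 36)*(-1*(-150) + 1632) = 3594*(150 + 1632) = 3594*1782 = 6404508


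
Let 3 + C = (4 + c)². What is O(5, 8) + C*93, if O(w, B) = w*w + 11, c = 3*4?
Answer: 23565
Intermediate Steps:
c = 12
C = 253 (C = -3 + (4 + 12)² = -3 + 16² = -3 + 256 = 253)
O(w, B) = 11 + w² (O(w, B) = w² + 11 = 11 + w²)
O(5, 8) + C*93 = (11 + 5²) + 253*93 = (11 + 25) + 23529 = 36 + 23529 = 23565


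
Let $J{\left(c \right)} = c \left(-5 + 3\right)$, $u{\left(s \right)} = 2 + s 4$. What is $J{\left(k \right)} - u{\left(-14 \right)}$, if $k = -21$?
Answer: $96$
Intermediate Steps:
$u{\left(s \right)} = 2 + 4 s$
$J{\left(c \right)} = - 2 c$ ($J{\left(c \right)} = c \left(-2\right) = - 2 c$)
$J{\left(k \right)} - u{\left(-14 \right)} = \left(-2\right) \left(-21\right) - \left(2 + 4 \left(-14\right)\right) = 42 - \left(2 - 56\right) = 42 - -54 = 42 + 54 = 96$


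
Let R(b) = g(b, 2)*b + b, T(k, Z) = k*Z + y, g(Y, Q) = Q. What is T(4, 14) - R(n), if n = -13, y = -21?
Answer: 74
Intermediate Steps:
T(k, Z) = -21 + Z*k (T(k, Z) = k*Z - 21 = Z*k - 21 = -21 + Z*k)
R(b) = 3*b (R(b) = 2*b + b = 3*b)
T(4, 14) - R(n) = (-21 + 14*4) - 3*(-13) = (-21 + 56) - 1*(-39) = 35 + 39 = 74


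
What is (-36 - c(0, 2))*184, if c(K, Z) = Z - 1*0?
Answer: -6992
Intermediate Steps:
c(K, Z) = Z (c(K, Z) = Z + 0 = Z)
(-36 - c(0, 2))*184 = (-36 - 1*2)*184 = (-36 - 2)*184 = -38*184 = -6992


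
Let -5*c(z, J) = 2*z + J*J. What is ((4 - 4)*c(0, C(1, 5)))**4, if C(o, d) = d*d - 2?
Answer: 0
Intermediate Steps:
C(o, d) = -2 + d**2 (C(o, d) = d**2 - 2 = -2 + d**2)
c(z, J) = -2*z/5 - J**2/5 (c(z, J) = -(2*z + J*J)/5 = -(2*z + J**2)/5 = -(J**2 + 2*z)/5 = -2*z/5 - J**2/5)
((4 - 4)*c(0, C(1, 5)))**4 = ((4 - 4)*(-2/5*0 - (-2 + 5**2)**2/5))**4 = (0*(0 - (-2 + 25)**2/5))**4 = (0*(0 - 1/5*23**2))**4 = (0*(0 - 1/5*529))**4 = (0*(0 - 529/5))**4 = (0*(-529/5))**4 = 0**4 = 0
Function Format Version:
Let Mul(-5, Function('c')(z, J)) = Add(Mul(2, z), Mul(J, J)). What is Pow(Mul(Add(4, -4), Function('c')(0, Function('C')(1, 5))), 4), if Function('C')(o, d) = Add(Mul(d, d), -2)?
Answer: 0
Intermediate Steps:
Function('C')(o, d) = Add(-2, Pow(d, 2)) (Function('C')(o, d) = Add(Pow(d, 2), -2) = Add(-2, Pow(d, 2)))
Function('c')(z, J) = Add(Mul(Rational(-2, 5), z), Mul(Rational(-1, 5), Pow(J, 2))) (Function('c')(z, J) = Mul(Rational(-1, 5), Add(Mul(2, z), Mul(J, J))) = Mul(Rational(-1, 5), Add(Mul(2, z), Pow(J, 2))) = Mul(Rational(-1, 5), Add(Pow(J, 2), Mul(2, z))) = Add(Mul(Rational(-2, 5), z), Mul(Rational(-1, 5), Pow(J, 2))))
Pow(Mul(Add(4, -4), Function('c')(0, Function('C')(1, 5))), 4) = Pow(Mul(Add(4, -4), Add(Mul(Rational(-2, 5), 0), Mul(Rational(-1, 5), Pow(Add(-2, Pow(5, 2)), 2)))), 4) = Pow(Mul(0, Add(0, Mul(Rational(-1, 5), Pow(Add(-2, 25), 2)))), 4) = Pow(Mul(0, Add(0, Mul(Rational(-1, 5), Pow(23, 2)))), 4) = Pow(Mul(0, Add(0, Mul(Rational(-1, 5), 529))), 4) = Pow(Mul(0, Add(0, Rational(-529, 5))), 4) = Pow(Mul(0, Rational(-529, 5)), 4) = Pow(0, 4) = 0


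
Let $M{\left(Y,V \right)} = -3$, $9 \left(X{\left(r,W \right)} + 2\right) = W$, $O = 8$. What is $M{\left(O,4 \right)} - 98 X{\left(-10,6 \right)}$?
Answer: $\frac{383}{3} \approx 127.67$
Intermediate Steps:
$X{\left(r,W \right)} = -2 + \frac{W}{9}$
$M{\left(O,4 \right)} - 98 X{\left(-10,6 \right)} = -3 - 98 \left(-2 + \frac{1}{9} \cdot 6\right) = -3 - 98 \left(-2 + \frac{2}{3}\right) = -3 - - \frac{392}{3} = -3 + \frac{392}{3} = \frac{383}{3}$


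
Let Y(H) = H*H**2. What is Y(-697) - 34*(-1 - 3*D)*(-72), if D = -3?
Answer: -338589289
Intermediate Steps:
Y(H) = H**3
Y(-697) - 34*(-1 - 3*D)*(-72) = (-697)**3 - 34*(-1 - 3*(-3))*(-72) = -338608873 - 34*(-1 + 9)*(-72) = -338608873 - 34*8*(-72) = -338608873 - 272*(-72) = -338608873 + 19584 = -338589289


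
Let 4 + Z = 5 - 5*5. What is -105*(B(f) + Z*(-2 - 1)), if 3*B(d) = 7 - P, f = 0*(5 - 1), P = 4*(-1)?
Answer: -7945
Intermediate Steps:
P = -4
Z = -24 (Z = -4 + (5 - 5*5) = -4 + (5 - 25) = -4 - 20 = -24)
f = 0 (f = 0*4 = 0)
B(d) = 11/3 (B(d) = (7 - 1*(-4))/3 = (7 + 4)/3 = (⅓)*11 = 11/3)
-105*(B(f) + Z*(-2 - 1)) = -105*(11/3 - 24*(-2 - 1)) = -105*(11/3 - 24*(-3)) = -105*(11/3 + 72) = -105*227/3 = -7945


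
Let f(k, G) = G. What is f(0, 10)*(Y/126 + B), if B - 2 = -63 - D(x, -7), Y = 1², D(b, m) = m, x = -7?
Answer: -34015/63 ≈ -539.92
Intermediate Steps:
Y = 1
B = -54 (B = 2 + (-63 - 1*(-7)) = 2 + (-63 + 7) = 2 - 56 = -54)
f(0, 10)*(Y/126 + B) = 10*(1/126 - 54) = 10*(-6803/126) = -34015/63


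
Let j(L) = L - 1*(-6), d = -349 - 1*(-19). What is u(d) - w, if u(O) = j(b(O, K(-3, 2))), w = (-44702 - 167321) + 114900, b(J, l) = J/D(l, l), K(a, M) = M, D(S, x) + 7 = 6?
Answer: 97459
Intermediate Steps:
D(S, x) = -1 (D(S, x) = -7 + 6 = -1)
b(J, l) = -J (b(J, l) = J/(-1) = J*(-1) = -J)
w = -97123 (w = -212023 + 114900 = -97123)
d = -330 (d = -349 + 19 = -330)
j(L) = 6 + L (j(L) = L + 6 = 6 + L)
u(O) = 6 - O
u(d) - w = (6 - 1*(-330)) - 1*(-97123) = (6 + 330) + 97123 = 336 + 97123 = 97459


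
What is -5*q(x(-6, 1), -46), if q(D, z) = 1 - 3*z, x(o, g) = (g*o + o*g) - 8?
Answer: -695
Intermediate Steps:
x(o, g) = -8 + 2*g*o (x(o, g) = (g*o + g*o) - 8 = 2*g*o - 8 = -8 + 2*g*o)
-5*q(x(-6, 1), -46) = -5*(1 - 3*(-46)) = -5*(1 + 138) = -5*139 = -695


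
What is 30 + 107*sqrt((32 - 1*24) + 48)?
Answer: 30 + 214*sqrt(14) ≈ 830.71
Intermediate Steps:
30 + 107*sqrt((32 - 1*24) + 48) = 30 + 107*sqrt((32 - 24) + 48) = 30 + 107*sqrt(8 + 48) = 30 + 107*sqrt(56) = 30 + 107*(2*sqrt(14)) = 30 + 214*sqrt(14)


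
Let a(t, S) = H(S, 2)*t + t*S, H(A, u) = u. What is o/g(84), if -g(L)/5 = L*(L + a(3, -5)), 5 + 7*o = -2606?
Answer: 373/31500 ≈ 0.011841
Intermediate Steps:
o = -373 (o = -5/7 + (⅐)*(-2606) = -5/7 - 2606/7 = -373)
a(t, S) = 2*t + S*t (a(t, S) = 2*t + t*S = 2*t + S*t)
g(L) = -5*L*(-9 + L) (g(L) = -5*L*(L + 3*(2 - 5)) = -5*L*(L + 3*(-3)) = -5*L*(L - 9) = -5*L*(-9 + L))
o/g(84) = -373*1/(420*(9 - 1*84)) = -373*1/(420*(9 - 84)) = -373/(5*84*(-75)) = -373/(-31500) = -373*(-1/31500) = 373/31500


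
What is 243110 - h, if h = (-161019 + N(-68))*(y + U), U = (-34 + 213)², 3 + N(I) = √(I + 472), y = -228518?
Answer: -31636876384 + 392954*√101 ≈ -3.1633e+10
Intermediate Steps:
N(I) = -3 + √(472 + I) (N(I) = -3 + √(I + 472) = -3 + √(472 + I))
U = 32041 (U = 179² = 32041)
h = 31637119494 - 392954*√101 (h = (-161019 + (-3 + √(472 - 68)))*(-228518 + 32041) = (-161019 + (-3 + √404))*(-196477) = (-161019 + (-3 + 2*√101))*(-196477) = (-161022 + 2*√101)*(-196477) = 31637119494 - 392954*√101 ≈ 3.1633e+10)
243110 - h = 243110 - (31637119494 - 392954*√101) = 243110 + (-31637119494 + 392954*√101) = -31636876384 + 392954*√101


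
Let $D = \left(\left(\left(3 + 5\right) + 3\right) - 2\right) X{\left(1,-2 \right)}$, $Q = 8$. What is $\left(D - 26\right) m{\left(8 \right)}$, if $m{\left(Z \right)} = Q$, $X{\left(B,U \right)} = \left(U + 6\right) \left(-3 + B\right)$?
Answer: $-784$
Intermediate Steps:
$X{\left(B,U \right)} = \left(-3 + B\right) \left(6 + U\right)$ ($X{\left(B,U \right)} = \left(6 + U\right) \left(-3 + B\right) = \left(-3 + B\right) \left(6 + U\right)$)
$m{\left(Z \right)} = 8$
$D = -72$ ($D = \left(\left(\left(3 + 5\right) + 3\right) - 2\right) \left(-18 - -6 + 6 \cdot 1 + 1 \left(-2\right)\right) = \left(\left(8 + 3\right) - 2\right) \left(-18 + 6 + 6 - 2\right) = \left(11 - 2\right) \left(-8\right) = 9 \left(-8\right) = -72$)
$\left(D - 26\right) m{\left(8 \right)} = \left(-72 - 26\right) 8 = \left(-98\right) 8 = -784$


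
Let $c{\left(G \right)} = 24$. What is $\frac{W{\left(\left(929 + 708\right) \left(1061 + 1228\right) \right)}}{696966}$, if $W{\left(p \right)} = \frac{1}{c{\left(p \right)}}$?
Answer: $\frac{1}{16727184} \approx 5.9783 \cdot 10^{-8}$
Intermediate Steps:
$W{\left(p \right)} = \frac{1}{24}$
$\frac{W{\left(\left(929 + 708\right) \left(1061 + 1228\right) \right)}}{696966} = \frac{1}{24 \cdot 696966} = \frac{1}{24} \cdot \frac{1}{696966} = \frac{1}{16727184}$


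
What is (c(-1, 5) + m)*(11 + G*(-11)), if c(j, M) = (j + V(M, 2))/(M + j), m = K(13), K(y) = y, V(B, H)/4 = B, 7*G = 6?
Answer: 781/28 ≈ 27.893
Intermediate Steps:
G = 6/7 (G = (1/7)*6 = 6/7 ≈ 0.85714)
V(B, H) = 4*B
m = 13
c(j, M) = (j + 4*M)/(M + j)
(c(-1, 5) + m)*(11 + G*(-11)) = ((-1 + 4*5)/(5 - 1) + 13)*(11 + (6/7)*(-11)) = ((-1 + 20)/4 + 13)*(11 - 66/7) = ((1/4)*19 + 13)*(11/7) = (19/4 + 13)*(11/7) = (71/4)*(11/7) = 781/28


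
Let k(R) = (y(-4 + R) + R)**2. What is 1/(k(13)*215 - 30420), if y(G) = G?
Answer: 1/73640 ≈ 1.3580e-5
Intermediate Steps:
k(R) = (-4 + 2*R)**2 (k(R) = ((-4 + R) + R)**2 = (-4 + 2*R)**2)
1/(k(13)*215 - 30420) = 1/((4*(-2 + 13)**2)*215 - 30420) = 1/((4*11**2)*215 - 30420) = 1/((4*121)*215 - 30420) = 1/(484*215 - 30420) = 1/(104060 - 30420) = 1/73640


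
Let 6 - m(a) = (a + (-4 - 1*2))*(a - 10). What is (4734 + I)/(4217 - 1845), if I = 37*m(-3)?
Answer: 627/2372 ≈ 0.26433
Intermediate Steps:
m(a) = 6 - (-10 + a)*(-6 + a) (m(a) = 6 - (a + (-4 - 1*2))*(a - 10) = 6 - (a + (-4 - 2))*(-10 + a) = 6 - (a - 6)*(-10 + a) = 6 - (-6 + a)*(-10 + a) = 6 - (-10 + a)*(-6 + a))
I = -4107 (I = 37*(-54 - 1*(-3)² + 16*(-3)) = 37*(-54 - 1*9 - 48) = 37*(-54 - 9 - 48) = 37*(-111) = -4107)
(4734 + I)/(4217 - 1845) = (4734 - 4107)/(4217 - 1845) = 627/2372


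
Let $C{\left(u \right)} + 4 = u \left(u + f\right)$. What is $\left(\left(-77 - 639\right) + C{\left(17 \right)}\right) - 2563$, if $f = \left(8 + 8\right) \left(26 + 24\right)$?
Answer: $10606$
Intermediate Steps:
$f = 800$ ($f = 16 \cdot 50 = 800$)
$C{\left(u \right)} = -4 + u \left(800 + u\right)$ ($C{\left(u \right)} = -4 + u \left(u + 800\right) = -4 + u \left(800 + u\right)$)
$\left(\left(-77 - 639\right) + C{\left(17 \right)}\right) - 2563 = \left(\left(-77 - 639\right) + \left(-4 + 17^{2} + 800 \cdot 17\right)\right) - 2563 = \left(\left(-77 - 639\right) + \left(-4 + 289 + 13600\right)\right) - 2563 = \left(-716 + 13885\right) - 2563 = 13169 - 2563 = 10606$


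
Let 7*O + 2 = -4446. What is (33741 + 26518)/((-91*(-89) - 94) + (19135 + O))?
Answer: 421813/185532 ≈ 2.2735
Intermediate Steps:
O = -4448/7 (O = -2/7 + (⅐)*(-4446) = -2/7 - 4446/7 = -4448/7 ≈ -635.43)
(33741 + 26518)/((-91*(-89) - 94) + (19135 + O)) = (33741 + 26518)/((-91*(-89) - 94) + (19135 - 4448/7)) = 60259/((8099 - 94) + 129497/7) = 60259/(8005 + 129497/7) = 60259/(185532/7) = 60259*(7/185532) = 421813/185532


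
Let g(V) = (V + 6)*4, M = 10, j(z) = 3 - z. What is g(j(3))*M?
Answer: 240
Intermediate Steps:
g(V) = 24 + 4*V (g(V) = (6 + V)*4 = 24 + 4*V)
g(j(3))*M = (24 + 4*(3 - 1*3))*10 = (24 + 4*(3 - 3))*10 = (24 + 4*0)*10 = (24 + 0)*10 = 24*10 = 240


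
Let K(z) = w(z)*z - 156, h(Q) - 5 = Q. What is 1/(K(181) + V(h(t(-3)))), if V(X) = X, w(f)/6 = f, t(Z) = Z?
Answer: 1/196412 ≈ 5.0913e-6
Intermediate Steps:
w(f) = 6*f
h(Q) = 5 + Q
K(z) = -156 + 6*z² (K(z) = (6*z)*z - 156 = 6*z² - 156 = -156 + 6*z²)
1/(K(181) + V(h(t(-3)))) = 1/((-156 + 6*181²) + (5 - 3)) = 1/((-156 + 6*32761) + 2) = 1/((-156 + 196566) + 2) = 1/(196410 + 2) = 1/196412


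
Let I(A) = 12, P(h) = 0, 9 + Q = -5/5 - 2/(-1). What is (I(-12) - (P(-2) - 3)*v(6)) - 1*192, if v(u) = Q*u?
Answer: -324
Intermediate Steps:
Q = -8 (Q = -9 + (-5/5 - 2/(-1)) = -9 + (-5*⅕ - 2*(-1)) = -9 + (-1 + 2) = -9 + 1 = -8)
v(u) = -8*u
(I(-12) - (P(-2) - 3)*v(6)) - 1*192 = (12 - (0 - 3)*(-8*6)) - 1*192 = (12 - (-3)*(-48)) - 192 = (12 - 1*144) - 192 = (12 - 144) - 192 = -132 - 192 = -324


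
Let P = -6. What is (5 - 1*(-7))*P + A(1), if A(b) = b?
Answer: -71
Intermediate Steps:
(5 - 1*(-7))*P + A(1) = (5 - 1*(-7))*(-6) + 1 = (5 + 7)*(-6) + 1 = 12*(-6) + 1 = -72 + 1 = -71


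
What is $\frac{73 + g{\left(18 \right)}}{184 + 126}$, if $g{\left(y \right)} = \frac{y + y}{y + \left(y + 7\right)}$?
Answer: $\frac{635}{2666} \approx 0.23818$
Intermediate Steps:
$g{\left(y \right)} = \frac{2 y}{7 + 2 y}$ ($g{\left(y \right)} = \frac{2 y}{y + \left(7 + y\right)} = \frac{2 y}{7 + 2 y}$)
$\frac{73 + g{\left(18 \right)}}{184 + 126} = \frac{73 + 2 \cdot 18 \frac{1}{7 + 2 \cdot 18}}{184 + 126} = \frac{73 + 2 \cdot 18 \frac{1}{7 + 36}}{310} = \left(73 + 2 \cdot 18 \cdot \frac{1}{43}\right) \frac{1}{310} = \left(73 + \frac{36}{43}\right) \frac{1}{310} = \frac{3175}{43} \cdot \frac{1}{310} = \frac{635}{2666}$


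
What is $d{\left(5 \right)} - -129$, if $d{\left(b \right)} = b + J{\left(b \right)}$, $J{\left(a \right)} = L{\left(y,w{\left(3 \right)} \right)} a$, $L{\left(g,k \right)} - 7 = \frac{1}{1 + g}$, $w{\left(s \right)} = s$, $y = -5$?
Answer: $\frac{671}{4} \approx 167.75$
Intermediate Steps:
$L{\left(g,k \right)} = 7 + \frac{1}{1 + g}$
$J{\left(a \right)} = \frac{27 a}{4}$ ($J{\left(a \right)} = \frac{8 + 7 \left(-5\right)}{1 - 5} a = \frac{8 - 35}{-4} a = \left(- \frac{1}{4}\right) \left(-27\right) a = \frac{27 a}{4}$)
$d{\left(b \right)} = \frac{31 b}{4}$ ($d{\left(b \right)} = b + \frac{27 b}{4} = \frac{31 b}{4}$)
$d{\left(5 \right)} - -129 = \frac{31}{4} \cdot 5 - -129 = \frac{155}{4} + 129 = \frac{671}{4}$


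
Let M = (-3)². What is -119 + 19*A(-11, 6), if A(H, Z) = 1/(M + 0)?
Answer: -1052/9 ≈ -116.89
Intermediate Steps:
M = 9
A(H, Z) = ⅑ (A(H, Z) = 1/(9 + 0) = 1/9 = ⅑)
-119 + 19*A(-11, 6) = -119 + 19*(⅑) = -119 + 19/9 = -1052/9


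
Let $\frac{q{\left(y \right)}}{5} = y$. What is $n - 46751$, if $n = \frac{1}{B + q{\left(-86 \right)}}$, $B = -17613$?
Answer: $- \frac{843528294}{18043} \approx -46751.0$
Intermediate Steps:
$q{\left(y \right)} = 5 y$
$n = - \frac{1}{18043}$ ($n = \frac{1}{-17613 + 5 \left(-86\right)} = \frac{1}{-17613 - 430} = \frac{1}{-18043} = - \frac{1}{18043} \approx -5.5423 \cdot 10^{-5}$)
$n - 46751 = - \frac{1}{18043} - 46751 = - \frac{843528294}{18043}$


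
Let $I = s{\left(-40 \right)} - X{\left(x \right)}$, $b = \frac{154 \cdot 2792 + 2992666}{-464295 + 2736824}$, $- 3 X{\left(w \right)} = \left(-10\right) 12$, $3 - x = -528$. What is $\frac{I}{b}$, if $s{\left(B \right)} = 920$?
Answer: $\frac{999912760}{1711317} \approx 584.29$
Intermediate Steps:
$x = 531$ ($x = 3 - -528 = 3 + 528 = 531$)
$X{\left(w \right)} = 40$ ($X{\left(w \right)} = - \frac{\left(-10\right) 12}{3} = \left(- \frac{1}{3}\right) \left(-120\right) = 40$)
$b = \frac{3422634}{2272529}$ ($b = \frac{429968 + 2992666}{2272529} = 3422634 \cdot \frac{1}{2272529} = \frac{3422634}{2272529} \approx 1.5061$)
$I = 880$ ($I = 920 - 40 = 880$)
$\frac{I}{b} = \frac{880}{\frac{3422634}{2272529}} = 880 \cdot \frac{2272529}{3422634} = \frac{999912760}{1711317}$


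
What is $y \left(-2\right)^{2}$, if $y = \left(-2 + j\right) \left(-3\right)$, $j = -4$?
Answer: $72$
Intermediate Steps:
$y = 18$ ($y = \left(-2 - 4\right) \left(-3\right) = \left(-6\right) \left(-3\right) = 18$)
$y \left(-2\right)^{2} = 18 \left(-2\right)^{2} = 18 \cdot 4 = 72$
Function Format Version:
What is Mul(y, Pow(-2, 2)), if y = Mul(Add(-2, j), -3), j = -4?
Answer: 72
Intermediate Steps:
y = 18 (y = Mul(Add(-2, -4), -3) = Mul(-6, -3) = 18)
Mul(y, Pow(-2, 2)) = Mul(18, Pow(-2, 2)) = Mul(18, 4) = 72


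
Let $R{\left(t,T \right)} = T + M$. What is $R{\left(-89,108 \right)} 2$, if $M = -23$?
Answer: $170$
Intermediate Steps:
$R{\left(t,T \right)} = -23 + T$ ($R{\left(t,T \right)} = T - 23 = -23 + T$)
$R{\left(-89,108 \right)} 2 = \left(-23 + 108\right) 2 = 85 \cdot 2 = 170$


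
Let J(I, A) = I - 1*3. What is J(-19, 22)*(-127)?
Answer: 2794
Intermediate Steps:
J(I, A) = -3 + I (J(I, A) = I - 3 = -3 + I)
J(-19, 22)*(-127) = (-3 - 19)*(-127) = -22*(-127) = 2794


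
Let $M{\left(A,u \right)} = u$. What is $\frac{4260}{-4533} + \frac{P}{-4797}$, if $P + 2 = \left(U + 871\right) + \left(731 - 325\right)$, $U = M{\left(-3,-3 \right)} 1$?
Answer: $- \frac{2911244}{2416089} \approx -1.2049$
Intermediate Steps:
$U = -3$ ($U = \left(-3\right) 1 = -3$)
$P = 1272$ ($P = -2 + \left(\left(-3 + 871\right) + \left(731 - 325\right)\right) = -2 + \left(868 + 406\right) = -2 + 1274 = 1272$)
$\frac{4260}{-4533} + \frac{P}{-4797} = \frac{4260}{-4533} + \frac{1272}{-4797} = 4260 \left(- \frac{1}{4533}\right) + 1272 \left(- \frac{1}{4797}\right) = - \frac{1420}{1511} - \frac{424}{1599} = - \frac{2911244}{2416089}$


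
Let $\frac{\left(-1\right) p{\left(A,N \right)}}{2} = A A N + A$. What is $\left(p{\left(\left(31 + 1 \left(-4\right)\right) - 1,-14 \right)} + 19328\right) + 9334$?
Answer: $47538$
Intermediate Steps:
$p{\left(A,N \right)} = - 2 A - 2 N A^{2}$ ($p{\left(A,N \right)} = - 2 \left(A A N + A\right) = - 2 \left(A^{2} N + A\right) = - 2 \left(N A^{2} + A\right) = - 2 \left(A + N A^{2}\right) = - 2 A - 2 N A^{2}$)
$\left(p{\left(\left(31 + 1 \left(-4\right)\right) - 1,-14 \right)} + 19328\right) + 9334 = \left(- 2 \left(\left(31 + 1 \left(-4\right)\right) - 1\right) \left(1 + \left(\left(31 + 1 \left(-4\right)\right) - 1\right) \left(-14\right)\right) + 19328\right) + 9334 = \left(- 2 \left(\left(31 - 4\right) - 1\right) \left(1 + \left(\left(31 - 4\right) - 1\right) \left(-14\right)\right) + 19328\right) + 9334 = \left(- 2 \left(27 - 1\right) \left(1 + \left(27 - 1\right) \left(-14\right)\right) + 19328\right) + 9334 = \left(\left(-2\right) 26 \left(1 + 26 \left(-14\right)\right) + 19328\right) + 9334 = \left(\left(-2\right) 26 \left(1 - 364\right) + 19328\right) + 9334 = \left(\left(-2\right) 26 \left(-363\right) + 19328\right) + 9334 = \left(18876 + 19328\right) + 9334 = 38204 + 9334 = 47538$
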